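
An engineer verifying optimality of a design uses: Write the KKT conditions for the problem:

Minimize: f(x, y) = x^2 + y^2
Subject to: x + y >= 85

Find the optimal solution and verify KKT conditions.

KKT conditions for min x^2 + y^2 s.t. x + y >= 85:
Stationarity: 2x = mu, 2y = mu
So x = y = mu/2.
Complementary slackness: mu*(x + y - 85) = 0
Primal feasibility: x + y >= 85; dual feasibility: mu >= 0
If mu = 0 then x = y = 0, but 0 + 0 < 85 is infeasible, so the constraint is active.
Constraint active: x + y = 2*(mu/2) = 85 => mu = 85
x = y = 85/2, f = 7225/2
Verify: stationarity 2*(85/2) = 85 = mu; primal 85/2 + 85/2 = 85 >= 85; dual mu = 85 >= 0; complementary slackness 85*(85 - 85) = 0. All KKT conditions hold.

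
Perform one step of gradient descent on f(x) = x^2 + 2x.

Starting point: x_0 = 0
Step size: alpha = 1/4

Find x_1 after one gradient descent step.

f(x) = x^2 + 2x
f'(x) = 2x + 2
f'(0) = 2*0 + (2) = 2
x_1 = x_0 - alpha * f'(x_0) = 0 - 1/4 * 2 = -1/2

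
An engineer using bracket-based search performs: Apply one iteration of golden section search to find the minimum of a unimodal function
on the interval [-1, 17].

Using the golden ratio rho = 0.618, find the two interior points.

Golden section search on [-1, 17].
Golden ratio rho = 0.618 (approx).
Interior points:
  x_1 = -1 + (1-0.618)*18 = 5.8760
  x_2 = -1 + 0.618*18 = 10.1240
Compare f(x_1) and f(x_2) to determine which subinterval to keep.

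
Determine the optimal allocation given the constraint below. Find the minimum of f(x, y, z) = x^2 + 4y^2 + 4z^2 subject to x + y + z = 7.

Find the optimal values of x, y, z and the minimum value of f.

Using Lagrange multipliers on f = x^2 + 4y^2 + 4z^2 with constraint x + y + z = 7:
Conditions: 2*1*x = lambda, 2*4*y = lambda, 2*4*z = lambda
So x = lambda/2, y = lambda/8, z = lambda/8
Substituting into constraint: lambda * (3/4) = 7
lambda = 28/3
x = 14/3, y = 7/6, z = 7/6
Minimum value = 98/3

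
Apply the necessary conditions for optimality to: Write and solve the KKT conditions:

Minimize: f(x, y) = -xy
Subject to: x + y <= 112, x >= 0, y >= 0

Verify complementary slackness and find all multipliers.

Problem: min -xy s.t. x + y <= 112 (multiplier lambda), x >= 0 (mu_x), y >= 0 (mu_y)
KKT stationarity: -y + lambda - mu_x = 0, -x + lambda - mu_y = 0, with lambda, mu_x, mu_y >= 0
Complementary slackness: lambda*(x + y - 112) = 0, mu_x*x = 0, mu_y*y = 0
If lambda = 0: y = -mu_x <= 0 and x = -mu_y <= 0 force x = y = 0 with f = 0; but x = y = 56 is feasible with f = -3136 < 0, so this is not the minimum. Hence lambda > 0 and x + y = 112.
Try x > 0, y > 0 (so mu_x = mu_y = 0): y = lambda, x = lambda => x = y = lambda
x + y = 112 => 2*lambda = 112 => lambda = 56
x* = y* = 56 > 0, consistent with mu_x = mu_y = 0.
(Any feasible point with x = 0 or y = 0 has f = 0 > -3136, so the minimum is not on those boundaries.)
min(-xy) = -3136 (i.e. max xy = 3136)
Multipliers: lambda = 56, mu_x = 0, mu_y = 0
Complementary slackness: lambda*(x + y - 112) = 56*(56 + 56 - 112) = 0, mu_x*x = 0*56 = 0, mu_y*y = 0*56 = 0. Satisfied.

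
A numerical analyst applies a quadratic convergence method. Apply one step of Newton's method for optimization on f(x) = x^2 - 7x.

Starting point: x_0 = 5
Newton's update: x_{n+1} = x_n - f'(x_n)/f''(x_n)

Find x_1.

f(x) = x^2 - 7x
f'(x) = 2x + (-7), f''(x) = 2
Newton step: x_1 = x_0 - f'(x_0)/f''(x_0)
f'(5) = 3
x_1 = 5 - 3/2 = 7/2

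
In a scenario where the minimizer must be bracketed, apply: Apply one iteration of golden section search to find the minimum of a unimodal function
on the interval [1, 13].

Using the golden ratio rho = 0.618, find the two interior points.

Golden section search on [1, 13].
Golden ratio rho = 0.618 (approx).
Interior points:
  x_1 = 1 + (1-0.618)*12 = 5.5840
  x_2 = 1 + 0.618*12 = 8.4160
Compare f(x_1) and f(x_2) to determine which subinterval to keep.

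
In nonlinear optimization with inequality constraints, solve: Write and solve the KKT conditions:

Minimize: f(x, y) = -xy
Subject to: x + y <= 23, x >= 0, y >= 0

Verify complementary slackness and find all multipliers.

Problem: min -xy s.t. x + y <= 23 (multiplier lambda), x >= 0 (mu_x), y >= 0 (mu_y)
KKT stationarity: -y + lambda - mu_x = 0, -x + lambda - mu_y = 0, with lambda, mu_x, mu_y >= 0
Complementary slackness: lambda*(x + y - 23) = 0, mu_x*x = 0, mu_y*y = 0
If lambda = 0: y = -mu_x <= 0 and x = -mu_y <= 0 force x = y = 0 with f = 0; but x = y = 23/2 is feasible with f = -529/4 < 0, so this is not the minimum. Hence lambda > 0 and x + y = 23.
Try x > 0, y > 0 (so mu_x = mu_y = 0): y = lambda, x = lambda => x = y = lambda
x + y = 23 => 2*lambda = 23 => lambda = 23/2
x* = y* = 23/2 > 0, consistent with mu_x = mu_y = 0.
(Any feasible point with x = 0 or y = 0 has f = 0 > -529/4, so the minimum is not on those boundaries.)
min(-xy) = -529/4 (i.e. max xy = 529/4)
Multipliers: lambda = 23/2, mu_x = 0, mu_y = 0
Complementary slackness: lambda*(x + y - 23) = 23/2*(23/2 + 23/2 - 23) = 0, mu_x*x = 0*23/2 = 0, mu_y*y = 0*23/2 = 0. Satisfied.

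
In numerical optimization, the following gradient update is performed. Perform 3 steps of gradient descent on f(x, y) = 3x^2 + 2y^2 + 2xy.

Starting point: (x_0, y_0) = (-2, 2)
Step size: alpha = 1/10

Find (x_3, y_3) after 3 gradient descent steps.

f(x,y) = 3x^2 + 2y^2 + 2xy
grad_x = 6x + 2y, grad_y = 4y + 2x
Step 1: grad = (-8, 4), (-6/5, 8/5)
Step 2: grad = (-4, 4), (-4/5, 6/5)
Step 3: grad = (-12/5, 16/5), (-14/25, 22/25)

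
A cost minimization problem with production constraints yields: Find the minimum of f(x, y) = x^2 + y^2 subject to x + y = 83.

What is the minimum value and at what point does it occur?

Substitute y = 83 - x into f(x,y) = x^2 + y^2:
g(x) = x^2 + (83 - x)^2 = 2x^2 - 166x + 6889
g'(x) = 4x - 166 = 0  =>  x = 83/2
y = 83 - 83/2 = 83/2
Minimum value = (83/2)^2 + (83/2)^2 = 6889/2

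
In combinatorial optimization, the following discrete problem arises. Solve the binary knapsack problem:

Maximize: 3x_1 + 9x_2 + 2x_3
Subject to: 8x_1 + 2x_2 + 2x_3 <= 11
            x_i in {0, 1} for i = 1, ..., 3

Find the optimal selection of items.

Items: item 1 (v=3, w=8), item 2 (v=9, w=2), item 3 (v=2, w=2)
Capacity: 11
Checking all 8 subsets (w = total weight, v = total value):
  {}: w = 0, v = 0
  {1}: w = 8, v = 3
  {2}: w = 2, v = 9
  {3}: w = 2, v = 2
  {1, 2}: w = 10, v = 12
  {1, 3}: w = 10, v = 5
  {2, 3}: w = 4, v = 11
  {1, 2, 3}: w = 12 > 11, infeasible
Best feasible subset: items [1, 2]
Total weight: 10 <= 11, total value: 12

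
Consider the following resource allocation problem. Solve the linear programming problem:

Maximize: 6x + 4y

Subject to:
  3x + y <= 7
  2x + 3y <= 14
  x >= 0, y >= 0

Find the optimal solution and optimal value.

Feasible vertices: (0, 0), (0, 14/3), (1, 4), (7/3, 0)
Objective 6x + 4y at each:
  (0, 0): 0
  (0, 14/3): 56/3
  (1, 4): 22
  (7/3, 0): 14
Maximum is 22 at (1, 4).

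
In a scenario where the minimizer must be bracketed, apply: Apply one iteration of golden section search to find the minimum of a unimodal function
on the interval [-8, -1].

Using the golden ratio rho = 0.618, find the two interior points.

Golden section search on [-8, -1].
Golden ratio rho = 0.618 (approx).
Interior points:
  x_1 = -8 + (1-0.618)*7 = -5.3260
  x_2 = -8 + 0.618*7 = -3.6740
Compare f(x_1) and f(x_2) to determine which subinterval to keep.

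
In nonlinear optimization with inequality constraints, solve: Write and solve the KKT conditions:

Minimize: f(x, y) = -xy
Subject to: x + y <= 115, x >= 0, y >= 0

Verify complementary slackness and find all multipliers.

Problem: min -xy s.t. x + y <= 115 (multiplier lambda), x >= 0 (mu_x), y >= 0 (mu_y)
KKT stationarity: -y + lambda - mu_x = 0, -x + lambda - mu_y = 0, with lambda, mu_x, mu_y >= 0
Complementary slackness: lambda*(x + y - 115) = 0, mu_x*x = 0, mu_y*y = 0
If lambda = 0: y = -mu_x <= 0 and x = -mu_y <= 0 force x = y = 0 with f = 0; but x = y = 115/2 is feasible with f = -13225/4 < 0, so this is not the minimum. Hence lambda > 0 and x + y = 115.
Try x > 0, y > 0 (so mu_x = mu_y = 0): y = lambda, x = lambda => x = y = lambda
x + y = 115 => 2*lambda = 115 => lambda = 115/2
x* = y* = 115/2 > 0, consistent with mu_x = mu_y = 0.
(Any feasible point with x = 0 or y = 0 has f = 0 > -13225/4, so the minimum is not on those boundaries.)
min(-xy) = -13225/4 (i.e. max xy = 13225/4)
Multipliers: lambda = 115/2, mu_x = 0, mu_y = 0
Complementary slackness: lambda*(x + y - 115) = 115/2*(115/2 + 115/2 - 115) = 0, mu_x*x = 0*115/2 = 0, mu_y*y = 0*115/2 = 0. Satisfied.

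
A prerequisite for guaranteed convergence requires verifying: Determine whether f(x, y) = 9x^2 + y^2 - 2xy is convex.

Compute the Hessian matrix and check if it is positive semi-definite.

f(x,y) = 9x^2 + y^2 - 2xy
Hessian H = [[18, -2], [-2, 2]]
trace(H) = 20, det(H) = 32
Eigenvalues: (20 +/- sqrt(272)) / 2 = 18.25, 1.754
Since both eigenvalues > 0, f is convex.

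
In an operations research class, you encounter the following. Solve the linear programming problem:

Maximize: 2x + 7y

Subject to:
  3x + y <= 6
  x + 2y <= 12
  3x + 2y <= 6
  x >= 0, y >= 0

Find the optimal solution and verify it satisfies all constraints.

Feasible vertices: (0, 0), (0, 3), (2, 0)
Objective 2x + 7y at each vertex:
  (0, 0): 0
  (0, 3): 21
  (2, 0): 4
Maximum is 21 at (0, 3).
Verify constraints at (x, y) = (0, 3):
  3*0 + 1*3 = 3 <= 6
  1*0 + 2*3 = 6 <= 12
  3*0 + 2*3 = 6 <= 6 (active)
  x = 0 >= 0, y = 3 >= 0. All constraints satisfied.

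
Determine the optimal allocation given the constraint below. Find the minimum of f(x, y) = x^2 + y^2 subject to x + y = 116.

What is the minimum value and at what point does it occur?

Substitute y = 116 - x into f(x,y) = x^2 + y^2:
g(x) = x^2 + (116 - x)^2 = 2x^2 - 232x + 13456
g'(x) = 4x - 232 = 0  =>  x = 58
y = 116 - 58 = 58
Minimum value = 58^2 + 58^2 = 6728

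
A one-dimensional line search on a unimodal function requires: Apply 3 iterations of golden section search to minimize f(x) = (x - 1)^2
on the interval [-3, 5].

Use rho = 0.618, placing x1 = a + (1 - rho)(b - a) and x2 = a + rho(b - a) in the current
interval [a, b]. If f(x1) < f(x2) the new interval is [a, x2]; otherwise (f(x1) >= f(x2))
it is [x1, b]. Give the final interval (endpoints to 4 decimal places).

Golden section search for min of f(x) = (x - 1)^2 on [-3, 5].
Each step: x1 = a + (1 - rho)(b - a), x2 = a + rho(b - a); if f(x1) < f(x2) keep [a, x2], otherwise keep [x1, b].
Step 1: [-3.0000, 5.0000], x1=0.0560 (f=0.8911), x2=1.9440 (f=0.8911); f(x1) = f(x2) (tie, not '<') => keep [0.0560, 5.0000]
Step 2: [0.0560, 5.0000], x1=1.9446 (f=0.8923), x2=3.1114 (f=4.4580); f(x1) < f(x2) => keep [0.0560, 3.1114]
Step 3: [0.0560, 3.1114], x1=1.2232 (f=0.0498), x2=1.9442 (f=0.8916); f(x1) < f(x2) => keep [0.0560, 1.9442]
Final interval: [0.0560, 1.9442]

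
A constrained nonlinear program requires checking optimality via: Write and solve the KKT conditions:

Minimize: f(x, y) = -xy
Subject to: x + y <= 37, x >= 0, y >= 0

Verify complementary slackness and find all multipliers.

Problem: min -xy s.t. x + y <= 37 (multiplier lambda), x >= 0 (mu_x), y >= 0 (mu_y)
KKT stationarity: -y + lambda - mu_x = 0, -x + lambda - mu_y = 0, with lambda, mu_x, mu_y >= 0
Complementary slackness: lambda*(x + y - 37) = 0, mu_x*x = 0, mu_y*y = 0
If lambda = 0: y = -mu_x <= 0 and x = -mu_y <= 0 force x = y = 0 with f = 0; but x = y = 37/2 is feasible with f = -1369/4 < 0, so this is not the minimum. Hence lambda > 0 and x + y = 37.
Try x > 0, y > 0 (so mu_x = mu_y = 0): y = lambda, x = lambda => x = y = lambda
x + y = 37 => 2*lambda = 37 => lambda = 37/2
x* = y* = 37/2 > 0, consistent with mu_x = mu_y = 0.
(Any feasible point with x = 0 or y = 0 has f = 0 > -1369/4, so the minimum is not on those boundaries.)
min(-xy) = -1369/4 (i.e. max xy = 1369/4)
Multipliers: lambda = 37/2, mu_x = 0, mu_y = 0
Complementary slackness: lambda*(x + y - 37) = 37/2*(37/2 + 37/2 - 37) = 0, mu_x*x = 0*37/2 = 0, mu_y*y = 0*37/2 = 0. Satisfied.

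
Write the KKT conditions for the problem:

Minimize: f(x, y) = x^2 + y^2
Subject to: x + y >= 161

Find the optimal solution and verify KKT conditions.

KKT conditions for min x^2 + y^2 s.t. x + y >= 161:
Stationarity: 2x = mu, 2y = mu
So x = y = mu/2.
Complementary slackness: mu*(x + y - 161) = 0
Primal feasibility: x + y >= 161; dual feasibility: mu >= 0
If mu = 0 then x = y = 0, but 0 + 0 < 161 is infeasible, so the constraint is active.
Constraint active: x + y = 2*(mu/2) = 161 => mu = 161
x = y = 161/2, f = 25921/2
Verify: stationarity 2*(161/2) = 161 = mu; primal 161/2 + 161/2 = 161 >= 161; dual mu = 161 >= 0; complementary slackness 161*(161 - 161) = 0. All KKT conditions hold.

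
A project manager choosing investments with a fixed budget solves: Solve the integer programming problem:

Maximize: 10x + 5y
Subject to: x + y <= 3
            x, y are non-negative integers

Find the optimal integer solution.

Objective: 10x + 5y, constraint: x + y <= 3
Coefficient of x is 10 >= coefficient of y is 5, so allocate the entire budget to x.
Optimal: x = 3, y = 0, value = 30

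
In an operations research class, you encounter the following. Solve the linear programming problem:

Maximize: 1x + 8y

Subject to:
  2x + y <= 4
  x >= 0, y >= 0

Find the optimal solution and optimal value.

The feasible region has vertices at [(0, 0), (2, 0), (0, 4)].
Checking objective 1x + 8y at each vertex:
  (0, 0): 1*0 + 8*0 = 0
  (2, 0): 1*2 + 8*0 = 2
  (0, 4): 1*0 + 8*4 = 32
Maximum is 32 at (0, 4).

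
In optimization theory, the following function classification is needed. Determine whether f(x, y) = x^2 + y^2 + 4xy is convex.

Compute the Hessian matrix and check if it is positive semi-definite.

f(x,y) = x^2 + y^2 + 4xy
Hessian H = [[2, 4], [4, 2]]
trace(H) = 4, det(H) = -12
Eigenvalues: (4 +/- sqrt(64)) / 2 = 6, -2
Since not both eigenvalues positive, f is neither convex nor concave.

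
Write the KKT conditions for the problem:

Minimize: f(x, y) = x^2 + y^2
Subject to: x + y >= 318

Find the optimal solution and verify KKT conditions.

KKT conditions for min x^2 + y^2 s.t. x + y >= 318:
Stationarity: 2x = mu, 2y = mu
So x = y = mu/2.
Complementary slackness: mu*(x + y - 318) = 0
Primal feasibility: x + y >= 318; dual feasibility: mu >= 0
If mu = 0 then x = y = 0, but 0 + 0 < 318 is infeasible, so the constraint is active.
Constraint active: x + y = 2*(mu/2) = 318 => mu = 318
x = y = 159, f = 50562
Verify: stationarity 2*159 = 318 = mu; primal 159 + 159 = 318 >= 318; dual mu = 318 >= 0; complementary slackness 318*(318 - 318) = 0. All KKT conditions hold.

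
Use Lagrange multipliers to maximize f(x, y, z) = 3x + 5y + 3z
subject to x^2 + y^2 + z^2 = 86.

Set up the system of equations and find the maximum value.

Lagrange conditions: 3 = 2*lambda*x, 5 = 2*lambda*y, 3 = 2*lambda*z
So x:3 = y:5 = z:3, i.e. x = 3t, y = 5t, z = 3t
Constraint: t^2*(3^2 + 5^2 + 3^2) = 86
  t^2 * 43 = 86  =>  t = sqrt(2)
Maximum = 3*3t + 5*5t + 3*3t = 43*sqrt(2) = sqrt(3698)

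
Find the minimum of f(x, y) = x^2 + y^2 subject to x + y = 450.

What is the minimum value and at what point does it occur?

Substitute y = 450 - x into f(x,y) = x^2 + y^2:
g(x) = x^2 + (450 - x)^2 = 2x^2 - 900x + 202500
g'(x) = 4x - 900 = 0  =>  x = 225
y = 450 - 225 = 225
Minimum value = 225^2 + 225^2 = 101250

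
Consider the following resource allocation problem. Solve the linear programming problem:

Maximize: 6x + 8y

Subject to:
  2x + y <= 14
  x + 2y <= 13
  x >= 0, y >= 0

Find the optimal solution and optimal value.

Feasible vertices: (0, 0), (0, 13/2), (5, 4), (7, 0)
Objective 6x + 8y at each:
  (0, 0): 0
  (0, 13/2): 52
  (5, 4): 62
  (7, 0): 42
Maximum is 62 at (5, 4).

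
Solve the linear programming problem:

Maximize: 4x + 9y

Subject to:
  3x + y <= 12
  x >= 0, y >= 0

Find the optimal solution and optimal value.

The feasible region has vertices at [(0, 0), (4, 0), (0, 12)].
Checking objective 4x + 9y at each vertex:
  (0, 0): 4*0 + 9*0 = 0
  (4, 0): 4*4 + 9*0 = 16
  (0, 12): 4*0 + 9*12 = 108
Maximum is 108 at (0, 12).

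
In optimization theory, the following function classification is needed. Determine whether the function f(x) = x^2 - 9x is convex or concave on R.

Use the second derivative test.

f(x) = x^2 - 9x
f'(x) = 2x - 9
f''(x) = 2
Since f''(x) = 2 > 0 for all x, f is convex on R.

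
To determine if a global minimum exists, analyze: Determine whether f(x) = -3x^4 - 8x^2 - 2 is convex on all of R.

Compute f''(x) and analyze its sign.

f(x) = -3x^4 - 8x^2 - 2
f'(x) = -12x^3 + -16x
f''(x) = -36x^2 + -16
f''(x) = -36x^2 + -16 <= -16 < 0 for all x
Therefore, f is concave on R.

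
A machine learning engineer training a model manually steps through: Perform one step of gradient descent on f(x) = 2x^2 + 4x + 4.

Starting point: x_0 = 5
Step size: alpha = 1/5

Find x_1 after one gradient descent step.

f(x) = 2x^2 + 4x + 4
f'(x) = 4x + 4
f'(5) = 4*5 + (4) = 24
x_1 = x_0 - alpha * f'(x_0) = 5 - 1/5 * 24 = 1/5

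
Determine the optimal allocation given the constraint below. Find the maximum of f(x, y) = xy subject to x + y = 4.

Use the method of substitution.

Substitute y = 4 - x into f(x,y) = xy:
g(x) = x(4 - x) = 4x - x^2
g'(x) = 4 - 2x = 0  =>  x = 2
y = 4 - 2 = 2
Maximum value = 2 * 2 = 4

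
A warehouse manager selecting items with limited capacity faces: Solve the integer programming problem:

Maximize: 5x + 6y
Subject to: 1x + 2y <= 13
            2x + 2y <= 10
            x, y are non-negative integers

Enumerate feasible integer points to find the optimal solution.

Constraint 1: 1x + 2y <= 13
Constraint 2: 2x + 2y <= 10
Feasible x range (need y >= 0): 0 <= x <= min(13/1, 10/2) => x in {0, ..., 5}.
Enumerate feasible integer points row by row (the coefficient of y is 6 > 0, so for each x the largest feasible y gives the best value):
  x = 0: y <= min((13 - 1*0)/2, (10 - 2*0)/2) => y in {0, ..., 5}; best 5*0 + 6*5 = 30
  x = 1: y <= min((13 - 1*1)/2, (10 - 2*1)/2) => y in {0, ..., 4}; best 5*1 + 6*4 = 29
  x = 2: y <= min((13 - 1*2)/2, (10 - 2*2)/2) => y in {0, ..., 3}; best 5*2 + 6*3 = 28
  x = 3: y <= min((13 - 1*3)/2, (10 - 2*3)/2) => y in {0, ..., 2}; best 5*3 + 6*2 = 27
  x = 4: y <= min((13 - 1*4)/2, (10 - 2*4)/2) => y in {0, ..., 1}; best 5*4 + 6*1 = 26
  x = 5: y <= min((13 - 1*5)/2, (10 - 2*5)/2) => y in {0}; best 5*5 + 6*0 = 25
The maximum 5x + 6y = 30 is achieved at x = 0, y = 5.
Check: 1*0 + 2*5 = 10 <= 13 and 2*0 + 2*5 = 10 <= 10.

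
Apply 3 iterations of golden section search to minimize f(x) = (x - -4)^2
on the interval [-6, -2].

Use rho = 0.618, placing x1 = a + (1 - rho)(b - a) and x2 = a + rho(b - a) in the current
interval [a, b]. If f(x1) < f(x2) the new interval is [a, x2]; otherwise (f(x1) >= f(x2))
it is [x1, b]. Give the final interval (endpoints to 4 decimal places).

Golden section search for min of f(x) = (x - -4)^2 on [-6, -2].
Each step: x1 = a + (1 - rho)(b - a), x2 = a + rho(b - a); if f(x1) < f(x2) keep [a, x2], otherwise keep [x1, b].
Step 1: [-6.0000, -2.0000], x1=-4.4720 (f=0.2228), x2=-3.5280 (f=0.2228); f(x1) = f(x2) (tie, not '<') => keep [-4.4720, -2.0000]
Step 2: [-4.4720, -2.0000], x1=-3.5277 (f=0.2231), x2=-2.9443 (f=1.1145); f(x1) < f(x2) => keep [-4.4720, -2.9443]
Step 3: [-4.4720, -2.9443], x1=-3.8884 (f=0.0125), x2=-3.5279 (f=0.2229); f(x1) < f(x2) => keep [-4.4720, -3.5279]
Final interval: [-4.4720, -3.5279]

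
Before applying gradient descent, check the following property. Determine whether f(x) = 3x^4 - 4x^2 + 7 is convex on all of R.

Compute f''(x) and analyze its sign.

f(x) = 3x^4 - 4x^2 + 7
f'(x) = 12x^3 + -8x
f''(x) = 36x^2 + -8
f''(0) = -8 < 0, so not convex near x = 0
Therefore, f is not globally convex on R.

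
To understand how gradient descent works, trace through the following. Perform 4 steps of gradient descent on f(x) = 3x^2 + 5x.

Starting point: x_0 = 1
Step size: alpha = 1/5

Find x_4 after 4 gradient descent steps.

f(x) = 3x^2 + 5x, f'(x) = 6x + (5)
Step 1: f'(1) = 11, x_1 = 1 - 1/5 * 11 = -6/5
Step 2: f'(-6/5) = -11/5, x_2 = -6/5 - 1/5 * -11/5 = -19/25
Step 3: f'(-19/25) = 11/25, x_3 = -19/25 - 1/5 * 11/25 = -106/125
Step 4: f'(-106/125) = -11/125, x_4 = -106/125 - 1/5 * -11/125 = -519/625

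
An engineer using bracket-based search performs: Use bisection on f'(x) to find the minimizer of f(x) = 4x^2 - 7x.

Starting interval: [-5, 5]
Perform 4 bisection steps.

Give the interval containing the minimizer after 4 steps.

Finding critical point of f(x) = 4x^2 - 7x using bisection on f'(x) = 8x + -7.
f'(x) = 0 when x = 7/8.
Starting interval: [-5, 5]
Step 1: mid = 0, f'(mid) = -7, new interval = [0, 5]
Step 2: mid = 5/2, f'(mid) = 13, new interval = [0, 5/2]
Step 3: mid = 5/4, f'(mid) = 3, new interval = [0, 5/4]
Step 4: mid = 5/8, f'(mid) = -2, new interval = [5/8, 5/4]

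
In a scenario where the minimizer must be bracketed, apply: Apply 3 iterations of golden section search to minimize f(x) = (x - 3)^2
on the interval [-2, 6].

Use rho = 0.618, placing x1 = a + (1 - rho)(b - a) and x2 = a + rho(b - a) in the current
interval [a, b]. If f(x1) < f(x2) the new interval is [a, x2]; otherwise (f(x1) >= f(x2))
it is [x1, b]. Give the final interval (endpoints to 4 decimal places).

Golden section search for min of f(x) = (x - 3)^2 on [-2, 6].
Each step: x1 = a + (1 - rho)(b - a), x2 = a + rho(b - a); if f(x1) < f(x2) keep [a, x2], otherwise keep [x1, b].
Step 1: [-2.0000, 6.0000], x1=1.0560 (f=3.7791), x2=2.9440 (f=0.0031); f(x1) > f(x2) => keep [1.0560, 6.0000]
Step 2: [1.0560, 6.0000], x1=2.9446 (f=0.0031), x2=4.1114 (f=1.2352); f(x1) < f(x2) => keep [1.0560, 4.1114]
Step 3: [1.0560, 4.1114], x1=2.2232 (f=0.6035), x2=2.9442 (f=0.0031); f(x1) > f(x2) => keep [2.2232, 4.1114]
Final interval: [2.2232, 4.1114]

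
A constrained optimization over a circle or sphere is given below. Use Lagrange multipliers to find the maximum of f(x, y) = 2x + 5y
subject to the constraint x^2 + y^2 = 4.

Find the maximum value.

Set up Lagrange conditions: grad f = lambda * grad g
  2 = 2*lambda*x
  5 = 2*lambda*y
From these: x/y = 2/5, so x = 2t, y = 5t for some t.
Substitute into constraint: (2t)^2 + (5t)^2 = 4
  t^2 * 29 = 4
  t = sqrt(4/29)
Maximum = 2*x + 5*y = (2^2 + 5^2)*t = 29 * sqrt(4/29) = sqrt(116)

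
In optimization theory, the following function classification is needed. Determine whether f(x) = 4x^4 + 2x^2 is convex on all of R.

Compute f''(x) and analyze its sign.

f(x) = 4x^4 + 2x^2
f'(x) = 16x^3 + 4x
f''(x) = 48x^2 + 4
f''(x) = 48x^2 + 4 >= 4 > 0 for all x
Therefore, f is convex on R.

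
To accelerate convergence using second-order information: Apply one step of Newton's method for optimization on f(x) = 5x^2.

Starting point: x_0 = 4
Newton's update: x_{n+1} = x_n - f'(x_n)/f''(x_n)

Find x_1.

f(x) = 5x^2
f'(x) = 10x + (0), f''(x) = 10
Newton step: x_1 = x_0 - f'(x_0)/f''(x_0)
f'(4) = 40
x_1 = 4 - 40/10 = 0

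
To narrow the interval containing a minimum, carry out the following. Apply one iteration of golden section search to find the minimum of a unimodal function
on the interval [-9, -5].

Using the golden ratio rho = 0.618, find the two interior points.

Golden section search on [-9, -5].
Golden ratio rho = 0.618 (approx).
Interior points:
  x_1 = -9 + (1-0.618)*4 = -7.4720
  x_2 = -9 + 0.618*4 = -6.5280
Compare f(x_1) and f(x_2) to determine which subinterval to keep.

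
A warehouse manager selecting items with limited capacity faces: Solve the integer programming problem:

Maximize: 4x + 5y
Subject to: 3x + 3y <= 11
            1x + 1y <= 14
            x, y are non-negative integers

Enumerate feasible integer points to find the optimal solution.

Constraint 1: 3x + 3y <= 11
Constraint 2: 1x + 1y <= 14
Feasible x range (need y >= 0): 0 <= x <= min(11/3, 14/1) => x in {0, ..., 3}.
Enumerate feasible integer points row by row (the coefficient of y is 5 > 0, so for each x the largest feasible y gives the best value):
  x = 0: y <= min((11 - 3*0)/3, (14 - 1*0)/1) => y in {0, ..., 3}; best 4*0 + 5*3 = 15
  x = 1: y <= min((11 - 3*1)/3, (14 - 1*1)/1) => y in {0, ..., 2}; best 4*1 + 5*2 = 14
  x = 2: y <= min((11 - 3*2)/3, (14 - 1*2)/1) => y in {0, ..., 1}; best 4*2 + 5*1 = 13
  x = 3: y <= min((11 - 3*3)/3, (14 - 1*3)/1) => y in {0}; best 4*3 + 5*0 = 12
The maximum 4x + 5y = 15 is achieved at x = 0, y = 3.
Check: 3*0 + 3*3 = 9 <= 11 and 1*0 + 1*3 = 3 <= 14.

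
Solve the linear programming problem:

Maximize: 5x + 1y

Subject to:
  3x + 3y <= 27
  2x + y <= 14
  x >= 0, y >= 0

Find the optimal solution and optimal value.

Feasible vertices: (0, 0), (0, 9), (5, 4), (7, 0)
Objective 5x + 1y at each:
  (0, 0): 0
  (0, 9): 9
  (5, 4): 29
  (7, 0): 35
Maximum is 35 at (7, 0).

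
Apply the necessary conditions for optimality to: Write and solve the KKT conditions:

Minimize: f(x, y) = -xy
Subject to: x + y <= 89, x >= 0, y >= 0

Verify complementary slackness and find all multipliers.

Problem: min -xy s.t. x + y <= 89 (multiplier lambda), x >= 0 (mu_x), y >= 0 (mu_y)
KKT stationarity: -y + lambda - mu_x = 0, -x + lambda - mu_y = 0, with lambda, mu_x, mu_y >= 0
Complementary slackness: lambda*(x + y - 89) = 0, mu_x*x = 0, mu_y*y = 0
If lambda = 0: y = -mu_x <= 0 and x = -mu_y <= 0 force x = y = 0 with f = 0; but x = y = 89/2 is feasible with f = -7921/4 < 0, so this is not the minimum. Hence lambda > 0 and x + y = 89.
Try x > 0, y > 0 (so mu_x = mu_y = 0): y = lambda, x = lambda => x = y = lambda
x + y = 89 => 2*lambda = 89 => lambda = 89/2
x* = y* = 89/2 > 0, consistent with mu_x = mu_y = 0.
(Any feasible point with x = 0 or y = 0 has f = 0 > -7921/4, so the minimum is not on those boundaries.)
min(-xy) = -7921/4 (i.e. max xy = 7921/4)
Multipliers: lambda = 89/2, mu_x = 0, mu_y = 0
Complementary slackness: lambda*(x + y - 89) = 89/2*(89/2 + 89/2 - 89) = 0, mu_x*x = 0*89/2 = 0, mu_y*y = 0*89/2 = 0. Satisfied.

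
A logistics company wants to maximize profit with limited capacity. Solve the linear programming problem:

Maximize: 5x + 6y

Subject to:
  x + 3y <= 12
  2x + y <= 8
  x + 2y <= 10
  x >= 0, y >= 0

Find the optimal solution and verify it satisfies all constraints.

Feasible vertices: (0, 0), (0, 4), (12/5, 16/5), (4, 0)
Objective 5x + 6y at each vertex:
  (0, 0): 0
  (0, 4): 24
  (12/5, 16/5): 156/5
  (4, 0): 20
Maximum is 156/5 at (12/5, 16/5).
Verify constraints at (x, y) = (12/5, 16/5):
  1*(12/5) + 3*(16/5) = 12 <= 12 (active)
  2*(12/5) + 1*(16/5) = 8 <= 8 (active)
  1*(12/5) + 2*(16/5) = 44/5 <= 10
  x = 12/5 >= 0, y = 16/5 >= 0. All constraints satisfied.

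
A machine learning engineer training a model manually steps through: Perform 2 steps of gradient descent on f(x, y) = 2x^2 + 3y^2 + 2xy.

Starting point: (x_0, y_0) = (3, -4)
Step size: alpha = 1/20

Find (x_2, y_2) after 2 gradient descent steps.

f(x,y) = 2x^2 + 3y^2 + 2xy
grad_x = 4x + 2y, grad_y = 6y + 2x
Step 1: grad = (4, -18), (14/5, -31/10)
Step 2: grad = (5, -13), (51/20, -49/20)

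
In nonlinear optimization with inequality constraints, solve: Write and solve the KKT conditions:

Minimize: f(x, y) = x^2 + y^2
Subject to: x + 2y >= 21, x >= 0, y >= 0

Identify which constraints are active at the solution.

KKT conditions for min x^2 + y^2 s.t. 1x + 2y >= 21, x >= 0, y >= 0:
Stationarity: 2x = mu*1 + mu_x, 2y = mu*2 + mu_y, with mu, mu_x, mu_y >= 0
Complementary slackness: mu*(x + 2y - 21) = 0, mu_x*x = 0, mu_y*y = 0
(0, 0) is infeasible (1*0 + 2*0 < 21), so if mu = 0 stationarity would force x = mu_x/2 >= 0, y = mu_y/2 >= 0 with mu_x*x = mu_y*y = 0, i.e. x = y = 0: contradiction. Hence mu > 0 and x + 2y = 21 is active.
Try x > 0, y > 0 (so mu_x = mu_y = 0): x = 1*mu/2, y = 2*mu/2
Substitute: 1*(1*mu/2) + 2*(2*mu/2) = 21
  mu*5/2 = 21 => mu = 42/5
x* = 21/5 > 0, y* = 42/5 > 0, consistent with mu_x = mu_y = 0.
f is convex and the constraints are linear, so this KKT point is the global minimum.
f* = 441/5
Active constraints: x + 2y >= 21 (holds with equality, mu = 42/5 > 0); x >= 0 and y >= 0 are inactive (mu_x = mu_y = 0).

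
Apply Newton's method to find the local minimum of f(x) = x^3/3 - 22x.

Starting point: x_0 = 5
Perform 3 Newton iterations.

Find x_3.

f(x) = x^3/3 - 22x
f'(x) = x^2 - 22, f''(x) = 2x
Newton update: x_{n+1} = x_n - (x_n^2 - 22)/(2*x_n)
Step 1: x_0 = 5, f'=3, f''=10, x_1 = 47/10
Step 2: x_1 = 47/10, f'=9/100, f''=47/5, x_2 = 4409/940
Step 3: x_2 = 4409/940, f'=81/883600, f''=4409/470, x_3 = 38878481/8288920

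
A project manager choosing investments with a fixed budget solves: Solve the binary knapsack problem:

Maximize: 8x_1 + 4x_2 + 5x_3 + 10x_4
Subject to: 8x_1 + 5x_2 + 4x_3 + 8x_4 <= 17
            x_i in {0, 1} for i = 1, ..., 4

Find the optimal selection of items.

Items: item 1 (v=8, w=8), item 2 (v=4, w=5), item 3 (v=5, w=4), item 4 (v=10, w=8)
Capacity: 17
Checking all 16 subsets (w = total weight, v = total value):
  {}: w = 0, v = 0
  {1}: w = 8, v = 8
  {2}: w = 5, v = 4
  {3}: w = 4, v = 5
  {4}: w = 8, v = 10
  {1, 2}: w = 13, v = 12
  {1, 3}: w = 12, v = 13
  {1, 4}: w = 16, v = 18
  {2, 3}: w = 9, v = 9
  {2, 4}: w = 13, v = 14
  {3, 4}: w = 12, v = 15
  {1, 2, 3}: w = 17, v = 17
  {1, 2, 4}: w = 21 > 17, infeasible
  {1, 3, 4}: w = 20 > 17, infeasible
  {2, 3, 4}: w = 17, v = 19
  {1, 2, 3, 4}: w = 25 > 17, infeasible
Best feasible subset: items [2, 3, 4]
Total weight: 17 <= 17, total value: 19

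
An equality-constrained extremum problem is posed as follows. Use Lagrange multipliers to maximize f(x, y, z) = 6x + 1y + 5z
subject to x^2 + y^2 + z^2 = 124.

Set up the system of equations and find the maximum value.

Lagrange conditions: 6 = 2*lambda*x, 1 = 2*lambda*y, 5 = 2*lambda*z
So x:6 = y:1 = z:5, i.e. x = 6t, y = 1t, z = 5t
Constraint: t^2*(6^2 + 1^2 + 5^2) = 124
  t^2 * 62 = 124  =>  t = sqrt(2)
Maximum = 6*6t + 1*1t + 5*5t = 62*sqrt(2) = sqrt(7688)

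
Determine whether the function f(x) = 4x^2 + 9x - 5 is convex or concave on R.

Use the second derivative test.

f(x) = 4x^2 + 9x - 5
f'(x) = 8x + 9
f''(x) = 8
Since f''(x) = 8 > 0 for all x, f is convex on R.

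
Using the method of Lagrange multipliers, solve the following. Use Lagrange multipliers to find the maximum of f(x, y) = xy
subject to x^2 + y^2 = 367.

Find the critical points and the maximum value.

Lagrange conditions: y = 2*lambda*x and x = 2*lambda*y
If x = 0 then y = 0, violating the constraint, so x, y != 0.
Dividing: y/x = x/y => x^2 = y^2 => y = x or y = -x
Constraint: 2x^2 = 367 => x^2 = 367/2 => x = +/-sqrt(367/2)
Critical points: (sqrt(367/2), sqrt(367/2)), (-sqrt(367/2), -sqrt(367/2)), (sqrt(367/2), -sqrt(367/2)), (-sqrt(367/2), sqrt(367/2))
  y = x:  xy = x^2 = 367/2  at (sqrt(367/2), sqrt(367/2)) and (-sqrt(367/2), -sqrt(367/2))
  y = -x: xy = -x^2 = -367/2 at (sqrt(367/2), -sqrt(367/2)) and (-sqrt(367/2), sqrt(367/2))
Maximum xy = 367/2 at (sqrt(367/2), sqrt(367/2)) and (-sqrt(367/2), -sqrt(367/2))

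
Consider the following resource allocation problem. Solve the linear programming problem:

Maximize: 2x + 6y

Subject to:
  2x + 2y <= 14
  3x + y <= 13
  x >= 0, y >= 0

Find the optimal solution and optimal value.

Feasible vertices: (0, 0), (0, 7), (3, 4), (13/3, 0)
Objective 2x + 6y at each:
  (0, 0): 0
  (0, 7): 42
  (3, 4): 30
  (13/3, 0): 26/3
Maximum is 42 at (0, 7).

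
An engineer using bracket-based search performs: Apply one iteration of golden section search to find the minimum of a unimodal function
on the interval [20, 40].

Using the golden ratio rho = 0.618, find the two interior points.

Golden section search on [20, 40].
Golden ratio rho = 0.618 (approx).
Interior points:
  x_1 = 20 + (1-0.618)*20 = 27.6400
  x_2 = 20 + 0.618*20 = 32.3600
Compare f(x_1) and f(x_2) to determine which subinterval to keep.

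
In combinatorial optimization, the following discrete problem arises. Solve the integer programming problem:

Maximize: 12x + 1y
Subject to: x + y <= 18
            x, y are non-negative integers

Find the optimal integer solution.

Objective: 12x + 1y, constraint: x + y <= 18
Coefficient of x is 12 >= coefficient of y is 1, so allocate the entire budget to x.
Optimal: x = 18, y = 0, value = 216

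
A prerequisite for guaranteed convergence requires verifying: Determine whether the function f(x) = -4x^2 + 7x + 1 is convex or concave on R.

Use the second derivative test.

f(x) = -4x^2 + 7x + 1
f'(x) = -8x + 7
f''(x) = -8
Since f''(x) = -8 < 0 for all x, f is concave on R.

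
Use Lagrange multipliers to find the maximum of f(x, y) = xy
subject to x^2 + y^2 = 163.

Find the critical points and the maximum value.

Lagrange conditions: y = 2*lambda*x and x = 2*lambda*y
If x = 0 then y = 0, violating the constraint, so x, y != 0.
Dividing: y/x = x/y => x^2 = y^2 => y = x or y = -x
Constraint: 2x^2 = 163 => x^2 = 163/2 => x = +/-sqrt(163/2)
Critical points: (sqrt(163/2), sqrt(163/2)), (-sqrt(163/2), -sqrt(163/2)), (sqrt(163/2), -sqrt(163/2)), (-sqrt(163/2), sqrt(163/2))
  y = x:  xy = x^2 = 163/2  at (sqrt(163/2), sqrt(163/2)) and (-sqrt(163/2), -sqrt(163/2))
  y = -x: xy = -x^2 = -163/2 at (sqrt(163/2), -sqrt(163/2)) and (-sqrt(163/2), sqrt(163/2))
Maximum xy = 163/2 at (sqrt(163/2), sqrt(163/2)) and (-sqrt(163/2), -sqrt(163/2))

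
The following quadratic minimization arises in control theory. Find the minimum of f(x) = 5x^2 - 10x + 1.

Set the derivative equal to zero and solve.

f(x) = 5x^2 - 10x + 1
f'(x) = 10x + (-10) = 0
x = 10/10 = 1
f(1) = -4
Since f''(x) = 10 > 0, this is a minimum.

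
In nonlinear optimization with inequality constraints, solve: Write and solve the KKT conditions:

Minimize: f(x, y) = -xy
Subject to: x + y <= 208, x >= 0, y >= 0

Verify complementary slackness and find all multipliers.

Problem: min -xy s.t. x + y <= 208 (multiplier lambda), x >= 0 (mu_x), y >= 0 (mu_y)
KKT stationarity: -y + lambda - mu_x = 0, -x + lambda - mu_y = 0, with lambda, mu_x, mu_y >= 0
Complementary slackness: lambda*(x + y - 208) = 0, mu_x*x = 0, mu_y*y = 0
If lambda = 0: y = -mu_x <= 0 and x = -mu_y <= 0 force x = y = 0 with f = 0; but x = y = 104 is feasible with f = -10816 < 0, so this is not the minimum. Hence lambda > 0 and x + y = 208.
Try x > 0, y > 0 (so mu_x = mu_y = 0): y = lambda, x = lambda => x = y = lambda
x + y = 208 => 2*lambda = 208 => lambda = 104
x* = y* = 104 > 0, consistent with mu_x = mu_y = 0.
(Any feasible point with x = 0 or y = 0 has f = 0 > -10816, so the minimum is not on those boundaries.)
min(-xy) = -10816 (i.e. max xy = 10816)
Multipliers: lambda = 104, mu_x = 0, mu_y = 0
Complementary slackness: lambda*(x + y - 208) = 104*(104 + 104 - 208) = 0, mu_x*x = 0*104 = 0, mu_y*y = 0*104 = 0. Satisfied.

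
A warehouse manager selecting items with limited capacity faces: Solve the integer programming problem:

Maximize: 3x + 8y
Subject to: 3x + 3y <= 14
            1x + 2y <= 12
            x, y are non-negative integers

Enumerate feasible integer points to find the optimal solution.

Constraint 1: 3x + 3y <= 14
Constraint 2: 1x + 2y <= 12
Feasible x range (need y >= 0): 0 <= x <= min(14/3, 12/1) => x in {0, ..., 4}.
Enumerate feasible integer points row by row (the coefficient of y is 8 > 0, so for each x the largest feasible y gives the best value):
  x = 0: y <= min((14 - 3*0)/3, (12 - 1*0)/2) => y in {0, ..., 4}; best 3*0 + 8*4 = 32
  x = 1: y <= min((14 - 3*1)/3, (12 - 1*1)/2) => y in {0, ..., 3}; best 3*1 + 8*3 = 27
  x = 2: y <= min((14 - 3*2)/3, (12 - 1*2)/2) => y in {0, ..., 2}; best 3*2 + 8*2 = 22
  x = 3: y <= min((14 - 3*3)/3, (12 - 1*3)/2) => y in {0, ..., 1}; best 3*3 + 8*1 = 17
  x = 4: y <= min((14 - 3*4)/3, (12 - 1*4)/2) => y in {0}; best 3*4 + 8*0 = 12
The maximum 3x + 8y = 32 is achieved at x = 0, y = 4.
Check: 3*0 + 3*4 = 12 <= 14 and 1*0 + 2*4 = 8 <= 12.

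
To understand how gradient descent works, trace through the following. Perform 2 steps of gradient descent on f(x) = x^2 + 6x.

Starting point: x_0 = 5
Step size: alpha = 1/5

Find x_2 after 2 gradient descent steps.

f(x) = x^2 + 6x, f'(x) = 2x + (6)
Step 1: f'(5) = 16, x_1 = 5 - 1/5 * 16 = 9/5
Step 2: f'(9/5) = 48/5, x_2 = 9/5 - 1/5 * 48/5 = -3/25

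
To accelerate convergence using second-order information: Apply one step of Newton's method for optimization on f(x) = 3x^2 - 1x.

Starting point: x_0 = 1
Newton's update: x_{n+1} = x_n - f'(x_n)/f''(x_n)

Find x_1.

f(x) = 3x^2 - 1x
f'(x) = 6x + (-1), f''(x) = 6
Newton step: x_1 = x_0 - f'(x_0)/f''(x_0)
f'(1) = 5
x_1 = 1 - 5/6 = 1/6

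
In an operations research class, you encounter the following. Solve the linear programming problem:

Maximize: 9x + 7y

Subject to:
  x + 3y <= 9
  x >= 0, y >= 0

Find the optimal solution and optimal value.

The feasible region has vertices at [(0, 0), (9, 0), (0, 3)].
Checking objective 9x + 7y at each vertex:
  (0, 0): 9*0 + 7*0 = 0
  (9, 0): 9*9 + 7*0 = 81
  (0, 3): 9*0 + 7*3 = 21
Maximum is 81 at (9, 0).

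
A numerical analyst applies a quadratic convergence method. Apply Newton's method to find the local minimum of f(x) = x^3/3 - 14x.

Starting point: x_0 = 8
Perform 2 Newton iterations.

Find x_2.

f(x) = x^3/3 - 14x
f'(x) = x^2 - 14, f''(x) = 2x
Newton update: x_{n+1} = x_n - (x_n^2 - 14)/(2*x_n)
Step 1: x_0 = 8, f'=50, f''=16, x_1 = 39/8
Step 2: x_1 = 39/8, f'=625/64, f''=39/4, x_2 = 2417/624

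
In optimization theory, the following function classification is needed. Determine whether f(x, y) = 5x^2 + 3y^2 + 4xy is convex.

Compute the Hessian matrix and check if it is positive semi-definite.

f(x,y) = 5x^2 + 3y^2 + 4xy
Hessian H = [[10, 4], [4, 6]]
trace(H) = 16, det(H) = 44
Eigenvalues: (16 +/- sqrt(80)) / 2 = 12.47, 3.528
Since both eigenvalues > 0, f is convex.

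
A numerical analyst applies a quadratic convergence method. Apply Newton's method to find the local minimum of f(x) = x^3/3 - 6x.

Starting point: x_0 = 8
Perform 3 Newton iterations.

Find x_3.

f(x) = x^3/3 - 6x
f'(x) = x^2 - 6, f''(x) = 2x
Newton update: x_{n+1} = x_n - (x_n^2 - 6)/(2*x_n)
Step 1: x_0 = 8, f'=58, f''=16, x_1 = 35/8
Step 2: x_1 = 35/8, f'=841/64, f''=35/4, x_2 = 1609/560
Step 3: x_2 = 1609/560, f'=707281/313600, f''=1609/280, x_3 = 4470481/1802080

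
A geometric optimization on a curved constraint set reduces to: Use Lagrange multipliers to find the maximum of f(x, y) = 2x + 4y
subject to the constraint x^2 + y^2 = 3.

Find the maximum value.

Set up Lagrange conditions: grad f = lambda * grad g
  2 = 2*lambda*x
  4 = 2*lambda*y
From these: x/y = 2/4, so x = 2t, y = 4t for some t.
Substitute into constraint: (2t)^2 + (4t)^2 = 3
  t^2 * 20 = 3
  t = sqrt(3/20)
Maximum = 2*x + 4*y = (2^2 + 4^2)*t = 20 * sqrt(3/20) = sqrt(60)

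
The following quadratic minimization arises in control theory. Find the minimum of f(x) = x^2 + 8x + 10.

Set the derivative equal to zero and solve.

f(x) = x^2 + 8x + 10
f'(x) = 2x + (8) = 0
x = -8/2 = -4
f(-4) = -6
Since f''(x) = 2 > 0, this is a minimum.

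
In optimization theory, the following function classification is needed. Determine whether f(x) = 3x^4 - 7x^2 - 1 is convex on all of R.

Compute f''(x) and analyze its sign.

f(x) = 3x^4 - 7x^2 - 1
f'(x) = 12x^3 + -14x
f''(x) = 36x^2 + -14
f''(0) = -14 < 0, so not convex near x = 0
Therefore, f is not globally convex on R.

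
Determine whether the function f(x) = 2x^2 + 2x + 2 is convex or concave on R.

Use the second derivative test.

f(x) = 2x^2 + 2x + 2
f'(x) = 4x + 2
f''(x) = 4
Since f''(x) = 4 > 0 for all x, f is convex on R.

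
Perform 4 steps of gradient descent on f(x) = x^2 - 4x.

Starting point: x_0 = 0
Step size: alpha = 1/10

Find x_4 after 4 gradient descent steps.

f(x) = x^2 - 4x, f'(x) = 2x + (-4)
Step 1: f'(0) = -4, x_1 = 0 - 1/10 * -4 = 2/5
Step 2: f'(2/5) = -16/5, x_2 = 2/5 - 1/10 * -16/5 = 18/25
Step 3: f'(18/25) = -64/25, x_3 = 18/25 - 1/10 * -64/25 = 122/125
Step 4: f'(122/125) = -256/125, x_4 = 122/125 - 1/10 * -256/125 = 738/625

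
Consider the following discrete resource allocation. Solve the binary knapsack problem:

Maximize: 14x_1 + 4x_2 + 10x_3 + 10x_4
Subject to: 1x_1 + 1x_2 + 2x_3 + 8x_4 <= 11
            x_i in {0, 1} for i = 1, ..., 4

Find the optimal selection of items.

Items: item 1 (v=14, w=1), item 2 (v=4, w=1), item 3 (v=10, w=2), item 4 (v=10, w=8)
Capacity: 11
Checking all 16 subsets (w = total weight, v = total value):
  {}: w = 0, v = 0
  {1}: w = 1, v = 14
  {2}: w = 1, v = 4
  {3}: w = 2, v = 10
  {4}: w = 8, v = 10
  {1, 2}: w = 2, v = 18
  {1, 3}: w = 3, v = 24
  {1, 4}: w = 9, v = 24
  {2, 3}: w = 3, v = 14
  {2, 4}: w = 9, v = 14
  {3, 4}: w = 10, v = 20
  {1, 2, 3}: w = 4, v = 28
  {1, 2, 4}: w = 10, v = 28
  {1, 3, 4}: w = 11, v = 34
  {2, 3, 4}: w = 11, v = 24
  {1, 2, 3, 4}: w = 12 > 11, infeasible
Best feasible subset: items [1, 3, 4]
Total weight: 11 <= 11, total value: 34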